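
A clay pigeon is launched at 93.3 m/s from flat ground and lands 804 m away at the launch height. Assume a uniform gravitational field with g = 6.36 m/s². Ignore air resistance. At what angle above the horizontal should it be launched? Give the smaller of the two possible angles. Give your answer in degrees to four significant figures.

17.99°

From R = (v₀²/g) sin 2θ: sin 2θ = 6.36 × 804 / 8704.9 = 0.5874.
2θ = 35.97° or 180° − 35.97° = 144.0°, so θ = 17.99° or 72.01°.
The smaller angle is 17.99°.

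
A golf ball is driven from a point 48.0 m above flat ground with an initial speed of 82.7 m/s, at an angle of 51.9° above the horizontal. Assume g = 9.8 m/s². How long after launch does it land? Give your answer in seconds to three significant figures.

vₓ = 82.70 cos 51.9° = 51.03 m/s; v_y0 = 82.70 sin 51.9° = 65.08 m/s.
With up positive and y = 0 at the ground: y(t) = 48.0 + (65.08) t − 4.900 t². Setting y = 0 and taking the positive root: t = [65.08 + √(65.08² + 2·9.80·48.0)] / 9.80 = (65.08 + 71.95) / 9.80 = 13.98 s.

14.0 s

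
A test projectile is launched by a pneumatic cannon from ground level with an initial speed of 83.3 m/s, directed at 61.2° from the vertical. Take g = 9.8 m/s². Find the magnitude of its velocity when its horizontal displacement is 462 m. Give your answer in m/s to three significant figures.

76.2 m/s

Components: vₓ = 83.30 sin 61.2° = 73.00 m/s, v_y0 = 83.30 cos 61.2° = 40.13 m/s.
x = vₓ t ⇒ t = 462/73.00 = 6.329 s.
Vertical velocity there: v_y = v_y0 − g t = 40.13 − 9.80 × 6.329 = −21.89 m/s.
Speed: √(vₓ² + v_y²) = √(73.00² + 21.89²) = 76.21 m/s.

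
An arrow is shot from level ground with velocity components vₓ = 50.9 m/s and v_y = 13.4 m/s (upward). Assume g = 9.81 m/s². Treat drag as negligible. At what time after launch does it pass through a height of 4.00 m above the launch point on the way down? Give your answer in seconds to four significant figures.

Require v_y0 t − ½ g t² = 4.00, i.e. 4.905 t² − 13.40 t + 4.00 = 0.
t = [13.40 ± √(13.40² − 2·9.81·4.00)] / 9.81 = (13.40 ± 10.05) / 9.81, so t = 0.3411 s or t = 2.391 s.
The descending-branch root is 2.391 s.

2.391 s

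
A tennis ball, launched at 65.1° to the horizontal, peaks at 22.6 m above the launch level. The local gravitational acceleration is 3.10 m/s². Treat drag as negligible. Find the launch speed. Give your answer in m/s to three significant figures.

13.1 m/s

At the peak v_y = 0, so v_y0 = √(2gH) = √(2 × 3.10 × 22.6) = 11.84 m/s.
v_y0 = v₀ sin θ ⇒ v₀ = 11.84 / sin 65.1° = 13.05 m/s.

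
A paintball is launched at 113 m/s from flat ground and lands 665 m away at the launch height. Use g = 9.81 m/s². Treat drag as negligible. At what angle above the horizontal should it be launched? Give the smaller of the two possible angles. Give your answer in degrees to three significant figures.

15.4°

Level-ground range R = v₀² sin(2θ)/g ⇒ sin(2θ) = gR/v₀² = 9.81 × 665 / 113² = 0.5109.
2θ = 30.72° or 180° − 30.72° = 149.3°, so θ = 15.36° or 74.64°.
The smaller angle is 15.36°.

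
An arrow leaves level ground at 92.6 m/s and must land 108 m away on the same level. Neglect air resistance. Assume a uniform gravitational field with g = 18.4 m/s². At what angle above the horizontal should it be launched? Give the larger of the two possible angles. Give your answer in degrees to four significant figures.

83.30°

R = v₀² sin 2θ / g gives sin 2θ = gR/v₀² = 18.4·108/92.6² = 0.2317.
2θ = 13.40° or 180° − 13.40° = 166.6°, so θ = 6.700° or 83.30°.
The larger angle is 83.30°.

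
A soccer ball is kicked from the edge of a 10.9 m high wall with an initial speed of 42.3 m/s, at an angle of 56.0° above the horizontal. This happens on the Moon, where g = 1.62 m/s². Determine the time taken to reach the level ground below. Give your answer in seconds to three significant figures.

43.6 s

Horizontal component vₓ = 42.30 cos 56.0° = 23.65 m/s; vertical v_y0 = 42.30 sin 56.0° = 35.07 m/s.
The projectile lands when y = 10.9 + (35.07) t − ½·1.62·t² = 0. Positive root: t = (35.07 + √(35.07² + 2·1.62·10.9)) / 1.62 = (35.07 + 35.57) / 1.62 = 43.60 s.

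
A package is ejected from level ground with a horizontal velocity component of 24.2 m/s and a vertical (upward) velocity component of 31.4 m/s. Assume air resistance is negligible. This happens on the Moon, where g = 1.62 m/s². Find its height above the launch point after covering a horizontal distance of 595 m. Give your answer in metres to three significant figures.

282 m

At x = 595 m, t = x/vₓ = 595/24.20 = 24.59 s.
Height: y = v_y0 t − ½ g t² = 31.40 × 24.59 − 0.8100 × 24.59² = 772.0 − 489.7 = 282.4 m.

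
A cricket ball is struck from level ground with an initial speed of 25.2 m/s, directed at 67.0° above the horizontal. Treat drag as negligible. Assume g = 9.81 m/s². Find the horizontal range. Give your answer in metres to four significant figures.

46.57 m

vₓ = 25.20 cos 67.0° = 9.846 m/s; v_y0 = 25.20 sin 67.0° = 23.20 m/s.
Flight time T = 2 v_y0 / g = 4.729 s.
Range: R = vₓ T = 9.846 × 4.729 = 46.57 m.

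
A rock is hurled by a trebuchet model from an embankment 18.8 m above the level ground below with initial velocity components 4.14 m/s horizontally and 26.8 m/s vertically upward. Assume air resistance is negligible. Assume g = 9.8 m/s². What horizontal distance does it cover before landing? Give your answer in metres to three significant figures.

Vertical motion (up positive, ground at y = 0): 4.900 t² − (26.80) t − 18.8 = 0, so t = (26.80 + √(26.80² + 2·9.80·18.8)) / 9.80 = (26.80 + 32.97) / 9.80 = 6.099 s.
Horizontal distance: R = vₓ t = 4.140 × 6.099 = 25.25 m.

25.2 m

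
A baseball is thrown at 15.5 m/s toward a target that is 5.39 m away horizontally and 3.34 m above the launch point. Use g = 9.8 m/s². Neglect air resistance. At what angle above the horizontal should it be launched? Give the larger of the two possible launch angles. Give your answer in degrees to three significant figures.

83.1°

Trajectory: y = x tanθ − g x² (1 + tan²θ)/(2v₀²). With x = 5.39, y = 3.34, v₀ = 15.5, g = 9.80:
0.5925 tan²θ − 5.39 tanθ + (3.933) = 0.
tanθ = [5.39 ± √(5.39² − 4 × 0.5925 × (3.933))] / (2 × 0.5925) = (5.39 ± 4.442) / 1.185, giving tanθ = 0.7999 or 8.297.
θ = 38.66° or 83.13°; the larger is 83.13°.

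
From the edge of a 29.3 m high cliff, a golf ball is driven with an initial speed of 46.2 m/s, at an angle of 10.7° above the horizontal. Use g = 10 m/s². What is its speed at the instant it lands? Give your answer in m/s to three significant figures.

Components: vₓ = 46.20 cos 10.7° = 45.40 m/s, v_y0 = 46.20 sin 10.7° = 8.578 m/s.
With up positive and y = 0 at the ground: y(t) = 29.3 + (8.578) t − 5.000 t². Setting y = 0 and taking the positive root: t = [8.578 + √(8.578² + 2·10.0·29.3)] / 10.0 = (8.578 + 25.68) / 10.0 = 3.426 s.
Vertical velocity at impact: v_y = v_y0 − g t = 8.578 − 10.0 × 3.426 = −25.68 m/s.
Speed: |v| = √(vₓ² + v_y²) = √(45.40² + 25.68²) = 52.16 m/s.

52.2 m/s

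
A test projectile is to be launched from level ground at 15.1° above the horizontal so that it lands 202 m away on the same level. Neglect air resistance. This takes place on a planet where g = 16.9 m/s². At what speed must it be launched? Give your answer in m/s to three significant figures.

82.4 m/s

On level ground R = v₀² sin 2θ / g ⇒ v₀ = √(gR / sin 2θ).
v₀ = √(16.9 × 202 / sin 30.20°) = √(3414 / 0.5030) = √6786.6 = 82.38 m/s.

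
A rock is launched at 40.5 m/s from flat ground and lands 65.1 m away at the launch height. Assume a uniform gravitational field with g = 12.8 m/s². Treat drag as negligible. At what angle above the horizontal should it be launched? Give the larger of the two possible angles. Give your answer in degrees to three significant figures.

Level-ground range R = v₀² sin(2θ)/g ⇒ sin(2θ) = gR/v₀² = 12.8 × 65.1 / 40.5² = 0.5080.
2θ = 30.53° or 180° − 30.53° = 149.5°, so θ = 15.27° or 74.73°.
The larger angle is 74.73°.

74.7°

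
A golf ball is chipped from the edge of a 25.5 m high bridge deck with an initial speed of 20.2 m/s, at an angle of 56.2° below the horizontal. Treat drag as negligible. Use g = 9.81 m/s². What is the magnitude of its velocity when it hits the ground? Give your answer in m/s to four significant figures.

30.14 m/s

vₓ = 20.20 cos 56.2° = 11.24 m/s; v_y0 = −16.79 m/s (downward).
The projectile lands when y = 25.5 + (−16.79) t − ½·9.81·t² = 0. Positive root: t = (−16.79 + √(16.79² + 2·9.81·25.5)) / 9.81 = (−16.79 + 27.97) / 9.81 = 1.140 s.
Vertical velocity at impact: v_y = v_y0 − g t = −16.79 − 9.81 × 1.140 = −27.97 m/s.
Speed: |v| = √(vₓ² + v_y²) = √(11.24² + 27.97²) = 30.14 m/s.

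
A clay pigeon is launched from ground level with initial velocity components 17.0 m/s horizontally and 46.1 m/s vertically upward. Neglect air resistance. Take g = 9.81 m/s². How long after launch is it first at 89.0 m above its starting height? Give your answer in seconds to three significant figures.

Require v_y0 t − ½ g t² = 89.0, i.e. 4.905 t² − 46.10 t + 89.0 = 0.
Quadratic formula: t = (46.10 ± √379.03) / 9.81 = (46.10 ± 19.47) / 9.81 → t = 2.715 s or 6.684 s.
The first (ascending) time is 2.715 s.

2.71 s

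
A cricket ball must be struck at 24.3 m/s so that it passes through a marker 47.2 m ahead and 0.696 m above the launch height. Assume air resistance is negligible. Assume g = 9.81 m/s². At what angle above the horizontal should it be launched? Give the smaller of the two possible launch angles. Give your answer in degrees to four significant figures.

Trajectory: y = x tanθ − g x² (1 + tan²θ)/(2v₀²). With x = 47.2, y = 0.696, v₀ = 24.3, g = 9.81:
18.51 tan²θ − 47.2 tanθ + (19.20) = 0.
tanθ = [47.2 ± √(47.2² − 4 × 18.51 × (19.20))] / (2 × 18.51) = (47.2 ± 28.40) / 37.01, giving tanθ = 0.5080 or 2.043.
θ = 26.93° or 63.91°; the smaller is 26.93°.

26.93°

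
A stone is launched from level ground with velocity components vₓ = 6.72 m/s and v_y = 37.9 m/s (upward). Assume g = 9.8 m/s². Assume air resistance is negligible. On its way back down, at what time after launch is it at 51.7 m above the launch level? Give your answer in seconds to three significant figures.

Set y = v_y0 t − ½ g t² = 51.7: 4.900 t² − 37.90 t + 51.7 = 0.
Quadratic formula: t = (37.90 ± √423.09) / 9.80 = (37.90 ± 20.57) / 9.80 → t = 1.768 s or 5.966 s.
The descending-branch root is 5.966 s.

5.97 s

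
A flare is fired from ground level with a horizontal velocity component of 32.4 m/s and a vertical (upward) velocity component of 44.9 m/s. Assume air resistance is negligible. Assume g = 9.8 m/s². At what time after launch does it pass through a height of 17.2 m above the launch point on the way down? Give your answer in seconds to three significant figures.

8.76 s

Set y = v_y0 t − ½ g t² = 17.2: 4.900 t² − 44.90 t + 17.2 = 0.
Quadratic formula: t = (44.90 ± √1678.9) / 9.80 = (44.90 ± 40.97) / 9.80 → t = 0.4006 s or 8.763 s.
The descending-branch root is 8.763 s.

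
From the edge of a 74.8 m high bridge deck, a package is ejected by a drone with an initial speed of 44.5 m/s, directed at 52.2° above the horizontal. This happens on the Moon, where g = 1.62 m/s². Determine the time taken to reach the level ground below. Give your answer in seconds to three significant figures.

Horizontal component vₓ = 44.50 cos 52.2° = 27.27 m/s; vertical v_y0 = 44.50 sin 52.2° = 35.16 m/s.
The projectile lands when y = 74.8 + (35.16) t − ½·1.62·t² = 0. Positive root: t = (35.16 + √(35.16² + 2·1.62·74.8)) / 1.62 = (35.16 + 38.45) / 1.62 = 45.44 s.

45.4 s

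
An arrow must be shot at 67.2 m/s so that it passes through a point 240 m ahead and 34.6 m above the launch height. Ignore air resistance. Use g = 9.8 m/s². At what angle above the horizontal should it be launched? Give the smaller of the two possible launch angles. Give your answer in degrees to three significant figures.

Trajectory: y = x tanθ − g x² (1 + tan²θ)/(2v₀²). With x = 240, y = 34.6, v₀ = 67.2, g = 9.80:
62.50 tan²θ − 240 tanθ + (97.10) = 0.
tanθ = [240 ± √(240² − 4 × 62.50 × (97.10))] / (2 × 62.50) = (240 ± 182.6) / 125.0, giving tanθ = 0.4596 or 3.380.
θ = 24.68° or 73.52°; the smaller is 24.68°.

24.7°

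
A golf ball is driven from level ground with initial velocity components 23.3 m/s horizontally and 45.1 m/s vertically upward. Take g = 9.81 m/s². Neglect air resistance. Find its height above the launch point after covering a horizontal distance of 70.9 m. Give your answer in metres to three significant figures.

At x = 70.9 m, t = x/vₓ = 70.9/23.30 = 3.043 s.
Height: y = v_y0 t − ½ g t² = 45.10 × 3.043 − 4.905 × 3.043² = 137.2 − 45.42 = 91.82 m.

91.8 m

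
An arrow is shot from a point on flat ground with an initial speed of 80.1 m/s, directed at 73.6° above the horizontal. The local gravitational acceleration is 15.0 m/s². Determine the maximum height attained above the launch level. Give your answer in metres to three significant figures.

vₓ = 80.10 cos 73.6° = 22.62 m/s; v_y0 = 80.10 sin 73.6° = 76.84 m/s.
Maximum height: H = v_y0² / (2g) = 76.84² / (2 × 15.0) = 196.8 m.

197 m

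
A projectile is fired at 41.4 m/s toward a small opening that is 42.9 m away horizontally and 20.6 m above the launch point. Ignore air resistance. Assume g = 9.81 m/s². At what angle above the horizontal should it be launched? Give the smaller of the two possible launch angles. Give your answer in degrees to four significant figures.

Trajectory: y = x tanθ − g x² (1 + tan²θ)/(2v₀²). With x = 42.9, y = 20.6, v₀ = 41.4, g = 9.81:
5.267 tan²θ − 42.9 tanθ + (25.87) = 0.
tanθ = [42.9 ± √(42.9² − 4 × 5.267 × (25.87))] / (2 × 5.267) = (42.9 ± 35.99) / 10.53, giving tanθ = 0.6557 or 7.489.
θ = 33.25° or 82.39°; the smaller is 33.25°.

33.25°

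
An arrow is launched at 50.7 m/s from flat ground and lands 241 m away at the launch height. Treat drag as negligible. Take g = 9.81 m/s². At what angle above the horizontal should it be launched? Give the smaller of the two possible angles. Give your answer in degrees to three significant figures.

R = v₀² sin 2θ / g gives sin 2θ = gR/v₀² = 9.81·241/50.7² = 0.9198.
2θ = 66.89° or 180° − 66.89° = 113.1°, so θ = 33.44° or 56.56°.
The smaller angle is 33.44°.

33.4°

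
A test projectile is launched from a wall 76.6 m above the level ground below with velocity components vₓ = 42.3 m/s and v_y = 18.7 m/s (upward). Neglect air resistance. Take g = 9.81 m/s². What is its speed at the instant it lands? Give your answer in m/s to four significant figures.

The projectile lands when y = 76.6 + (18.70) t − ½·9.81·t² = 0. Positive root: t = (18.70 + √(18.70² + 2·9.81·76.6)) / 9.81 = (18.70 + 43.04) / 9.81 = 6.294 s.
Vertical velocity at impact: v_y = v_y0 − g t = 18.70 − 9.81 × 6.294 = −43.04 m/s.
Speed: |v| = √(vₓ² + v_y²) = √(42.30² + 43.04²) = 60.35 m/s.

60.35 m/s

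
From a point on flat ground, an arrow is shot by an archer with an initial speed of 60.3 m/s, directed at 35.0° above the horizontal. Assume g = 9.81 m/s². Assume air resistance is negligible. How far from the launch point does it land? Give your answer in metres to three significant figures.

Horizontal component vₓ = 60.30 cos 35.0° = 49.39 m/s; vertical v_y0 = 60.30 sin 35.0° = 34.59 m/s.
Time aloft: T = 2 v_y0 / g = 2 × 34.59 / 9.81 = 7.051 s.
Range: R = vₓ T = 49.39 × 7.051 = 348.3 m.

348 m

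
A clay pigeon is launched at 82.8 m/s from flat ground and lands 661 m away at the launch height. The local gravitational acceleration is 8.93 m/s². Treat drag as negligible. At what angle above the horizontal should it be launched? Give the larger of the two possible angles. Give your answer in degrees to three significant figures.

R = v₀² sin 2θ / g gives sin 2θ = gR/v₀² = 8.93·661/82.8² = 0.8610.
2θ = 59.43° or 180° − 59.43° = 120.6°, so θ = 29.71° or 60.29°.
The larger angle is 60.29°.

60.3°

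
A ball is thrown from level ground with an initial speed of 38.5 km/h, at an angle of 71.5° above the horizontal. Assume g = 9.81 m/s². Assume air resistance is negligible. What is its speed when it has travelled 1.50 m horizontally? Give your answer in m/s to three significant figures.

Convert: 38.5 km/h = 38.5/3.6 = 10.69 m/s.
Resolve: vₓ = 10.69 cos 71.5° = 3.393 m/s and v_y0 = 10.69 sin 71.5° = 10.14 m/s.
Time to reach x = 1.50 m: t = x/vₓ = 1.50/3.393 = 0.4420 s.
Vertical velocity there: v_y = v_y0 − g t = 10.14 − 9.81 × 0.4420 = 5.805 m/s.
Speed: √(vₓ² + v_y²) = √(3.393² + 5.805²) = 6.724 m/s.

6.72 m/s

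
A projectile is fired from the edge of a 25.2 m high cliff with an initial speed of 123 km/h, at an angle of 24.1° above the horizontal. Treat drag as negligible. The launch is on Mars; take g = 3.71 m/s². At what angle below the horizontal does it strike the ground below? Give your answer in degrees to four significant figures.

32.06°

Convert: 123 km/h = 123/3.6 = 34.17 m/s.
Resolve: vₓ = 34.17 cos 24.1° = 31.19 m/s and v_y0 = 34.17 sin 24.1° = 13.95 m/s.
Vertical motion (up positive, ground at y = 0): 1.855 t² − (13.95) t − 25.2 = 0, so t = (13.95 + √(13.95² + 2·3.71·25.2)) / 3.71 = (13.95 + 19.54) / 3.71 = 9.026 s.
At impact: v_y = v_y0 − g t = −19.54 m/s; vₓ = 31.19 m/s.
Angle below horizontal: arctan(|v_y|/vₓ) = arctan(19.54/31.19) = 32.06°.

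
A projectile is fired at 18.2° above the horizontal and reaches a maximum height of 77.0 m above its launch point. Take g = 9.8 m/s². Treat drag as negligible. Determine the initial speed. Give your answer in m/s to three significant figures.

At the peak v_y = 0, so v_y0 = √(2gH) = √(2 × 9.80 × 77.0) = 38.85 m/s.
v_y0 = v₀ sin θ ⇒ v₀ = 38.85 / sin 18.2° = 124.4 m/s.

124 m/s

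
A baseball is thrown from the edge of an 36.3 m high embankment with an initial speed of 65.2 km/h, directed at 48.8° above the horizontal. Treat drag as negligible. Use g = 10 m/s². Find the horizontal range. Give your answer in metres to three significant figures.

52.3 m

Convert: 65.2 km/h = 65.2/3.6 = 18.11 m/s.
Components: vₓ = 18.11 cos 48.8° = 11.93 m/s, v_y0 = 18.11 sin 48.8° = 13.63 m/s.
The projectile lands when y = 36.3 + (13.63) t − ½·10.0·t² = 0. Positive root: t = (13.63 + √(13.63² + 2·10.0·36.3)) / 10.0 = (13.63 + 30.19) / 10.0 = 4.382 s.
Horizontal distance: R = vₓ t = 11.93 × 4.382 = 52.28 m.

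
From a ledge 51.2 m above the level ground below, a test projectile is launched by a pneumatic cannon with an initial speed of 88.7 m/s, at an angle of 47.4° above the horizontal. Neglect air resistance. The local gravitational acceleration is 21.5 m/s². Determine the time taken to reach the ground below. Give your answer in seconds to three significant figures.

6.78 s

Resolve: vₓ = 88.70 cos 47.4° = 60.04 m/s and v_y0 = 88.70 sin 47.4° = 65.29 m/s.
With up positive and y = 0 at the ground: y(t) = 51.2 + (65.29) t − 10.75 t². Setting y = 0 and taking the positive root: t = [65.29 + √(65.29² + 2·21.5·51.2)] / 21.5 = (65.29 + 80.40) / 21.5 = 6.776 s.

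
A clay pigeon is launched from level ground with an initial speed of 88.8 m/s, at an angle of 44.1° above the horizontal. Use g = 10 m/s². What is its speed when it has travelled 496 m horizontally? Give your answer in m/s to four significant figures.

65.74 m/s

Components: vₓ = 88.80 cos 44.1° = 63.77 m/s, v_y0 = 88.80 sin 44.1° = 61.80 m/s.
At x = 496 m, t = x/vₓ = 496/63.77 = 7.778 s.
Vertical velocity there: v_y = v_y0 − g t = 61.80 − 10.0 × 7.778 = −15.98 m/s.
Speed: √(vₓ² + v_y²) = √(63.77² + 15.98²) = 65.74 m/s.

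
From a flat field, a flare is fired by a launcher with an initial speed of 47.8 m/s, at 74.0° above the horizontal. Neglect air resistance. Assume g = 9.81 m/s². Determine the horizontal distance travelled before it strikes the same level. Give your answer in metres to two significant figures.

120 m

vₓ = 47.80 cos 74.0° = 13.18 m/s; v_y0 = 47.80 sin 74.0° = 45.95 m/s.
Time aloft: T = 2 v_y0 / g = 2 × 45.95 / 9.81 = 9.368 s.
Horizontal distance R = vₓ T = 13.18 × 9.368 = 123.4 m.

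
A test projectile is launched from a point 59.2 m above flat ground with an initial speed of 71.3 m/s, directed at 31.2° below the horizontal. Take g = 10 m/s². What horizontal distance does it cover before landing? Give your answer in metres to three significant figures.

82.6 m

Horizontal component vₓ = 71.30 cos 31.2° = 60.99 m/s; vertical v_y0 = −36.94 m/s (downward).
Vertical motion (up positive, ground at y = 0): 5.000 t² − (−36.94) t − 59.2 = 0, so t = (−36.94 + √(36.94² + 2·10.0·59.2)) / 10.0 = (−36.94 + 50.48) / 10.0 = 1.354 s.
Horizontal distance: R = vₓ t = 60.99 × 1.354 = 82.60 m.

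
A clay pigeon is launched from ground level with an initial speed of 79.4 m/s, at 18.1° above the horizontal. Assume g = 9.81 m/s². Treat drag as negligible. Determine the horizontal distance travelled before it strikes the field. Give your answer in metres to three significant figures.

380 m

vₓ = 79.40 cos 18.1° = 75.47 m/s; v_y0 = 79.40 sin 18.1° = 24.67 m/s.
Flight time T = 2 v_y0 / g = 5.029 s.
Horizontal distance R = vₓ T = 75.47 × 5.029 = 379.6 m.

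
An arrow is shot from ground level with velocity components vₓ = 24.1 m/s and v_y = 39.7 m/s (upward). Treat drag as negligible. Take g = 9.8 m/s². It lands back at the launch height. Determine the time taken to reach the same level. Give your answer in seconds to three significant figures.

8.10 s

Landing at launch height ⇒ T = 2 v_y0 / g = 2 × 39.70 / 9.80 = 8.102 s.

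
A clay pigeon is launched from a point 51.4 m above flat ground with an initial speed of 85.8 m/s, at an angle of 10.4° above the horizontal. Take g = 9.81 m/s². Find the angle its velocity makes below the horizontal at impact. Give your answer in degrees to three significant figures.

Horizontal component vₓ = 85.80 cos 10.4° = 84.39 m/s; vertical v_y0 = 85.80 sin 10.4° = 15.49 m/s.
The projectile lands when y = 51.4 + (15.49) t − ½·9.81·t² = 0. Positive root: t = (15.49 + √(15.49² + 2·9.81·51.4)) / 9.81 = (15.49 + 35.33) / 9.81 = 5.181 s.
At impact: v_y = v_y0 − g t = −35.33 m/s; vₓ = 84.39 m/s.
Angle below horizontal: arctan(|v_y|/vₓ) = arctan(35.33/84.39) = 22.72°.

22.7°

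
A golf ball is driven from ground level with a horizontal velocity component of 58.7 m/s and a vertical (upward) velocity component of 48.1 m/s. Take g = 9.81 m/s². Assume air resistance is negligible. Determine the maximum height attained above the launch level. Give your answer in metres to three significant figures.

Peak height H = v_y0² / (2g) = 2313.6 / 19.62 = 117.9 m.

118 m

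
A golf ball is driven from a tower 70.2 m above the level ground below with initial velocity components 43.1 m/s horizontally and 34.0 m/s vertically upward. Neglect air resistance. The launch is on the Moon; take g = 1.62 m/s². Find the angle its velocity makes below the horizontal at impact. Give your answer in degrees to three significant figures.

The projectile lands when y = 70.2 + (34.00) t − ½·1.62·t² = 0. Positive root: t = (34.00 + √(34.00² + 2·1.62·70.2)) / 1.62 = (34.00 + 37.19) / 1.62 = 43.95 s.
At impact: v_y = v_y0 − g t = −37.19 m/s; vₓ = 43.10 m/s.
Angle below horizontal: arctan(|v_y|/vₓ) = arctan(37.19/43.10) = 40.79°.

40.8°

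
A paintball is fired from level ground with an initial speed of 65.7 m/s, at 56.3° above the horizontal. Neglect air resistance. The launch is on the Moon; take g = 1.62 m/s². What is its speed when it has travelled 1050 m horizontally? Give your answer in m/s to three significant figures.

37.3 m/s

Horizontal component vₓ = 65.70 cos 56.3° = 36.45 m/s; vertical v_y0 = 65.70 sin 56.3° = 54.66 m/s.
x = vₓ t ⇒ t = 1050/36.45 = 28.80 s.
Vertical velocity there: v_y = v_y0 − g t = 54.66 − 1.62 × 28.80 = 7.997 m/s.
Speed: √(vₓ² + v_y²) = √(36.45² + 7.997²) = 37.32 m/s.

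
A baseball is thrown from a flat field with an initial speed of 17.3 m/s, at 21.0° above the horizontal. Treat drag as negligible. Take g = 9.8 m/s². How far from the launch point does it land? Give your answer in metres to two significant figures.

Horizontal component vₓ = 17.30 cos 21.0° = 16.15 m/s; vertical v_y0 = 17.30 sin 21.0° = 6.200 m/s.
Flight time T = 2 v_y0 / g = 1.265 s.
Horizontal distance R = vₓ T = 16.15 × 1.265 = 20.44 m.

20 m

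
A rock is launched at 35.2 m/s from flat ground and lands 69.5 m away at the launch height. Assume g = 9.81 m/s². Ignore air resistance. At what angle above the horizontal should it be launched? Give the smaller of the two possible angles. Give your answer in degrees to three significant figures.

16.7°

From R = (v₀²/g) sin 2θ: sin 2θ = 9.81 × 69.5 / 1239.0 = 0.5503.
2θ = 33.38° or 180° − 33.38° = 146.6°, so θ = 16.69° or 73.31°.
The smaller angle is 16.69°.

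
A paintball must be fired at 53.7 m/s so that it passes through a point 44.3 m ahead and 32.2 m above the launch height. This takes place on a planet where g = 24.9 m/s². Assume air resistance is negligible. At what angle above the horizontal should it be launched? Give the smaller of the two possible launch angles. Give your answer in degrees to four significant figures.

49.91°

Trajectory: y = x tanθ − g x² (1 + tan²θ)/(2v₀²). With x = 44.3, y = 32.2, v₀ = 53.7, g = 24.9:
8.473 tan²θ − 44.3 tanθ + (40.67) = 0.
tanθ = [44.3 ± √(44.3² − 4 × 8.473 × (40.67))] / (2 × 8.473) = (44.3 ± 24.17) / 16.95, giving tanθ = 1.188 or 4.040.
θ = 49.91° or 76.10°; the smaller is 49.91°.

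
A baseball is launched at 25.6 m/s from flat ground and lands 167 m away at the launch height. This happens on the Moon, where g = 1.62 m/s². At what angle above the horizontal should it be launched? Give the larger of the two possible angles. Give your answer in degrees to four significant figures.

77.81°

Level-ground range R = v₀² sin(2θ)/g ⇒ sin(2θ) = gR/v₀² = 1.62 × 167 / 25.6² = 0.4128.
2θ = 24.38° or 180° − 24.38° = 155.6°, so θ = 12.19° or 77.81°.
The larger angle is 77.81°.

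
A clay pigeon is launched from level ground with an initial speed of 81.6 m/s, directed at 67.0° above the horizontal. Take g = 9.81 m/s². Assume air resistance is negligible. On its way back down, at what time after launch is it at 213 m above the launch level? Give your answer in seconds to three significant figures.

11.6 s

vₓ = 81.60 cos 67.0° = 31.88 m/s; v_y0 = 81.60 sin 67.0° = 75.11 m/s.
Height y(t) = 75.11 t − 4.905 t² = 213 gives 4.905 t² − 75.11 t + 213 = 0.
t = [75.11 ± √(75.11² − 2·9.81·213)] / 9.81 = (75.11 ± 38.25) / 9.81, so t = 3.758 s or t = 11.56 s.
The descending-branch root is 11.56 s.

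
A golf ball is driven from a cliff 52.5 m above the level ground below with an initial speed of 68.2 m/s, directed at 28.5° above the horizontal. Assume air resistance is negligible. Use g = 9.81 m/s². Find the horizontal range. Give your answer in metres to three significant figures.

Resolve: vₓ = 68.20 cos 28.5° = 59.94 m/s and v_y0 = 68.20 sin 28.5° = 32.54 m/s.
With up positive and y = 0 at the ground: y(t) = 52.5 + (32.54) t − 4.905 t². Setting y = 0 and taking the positive root: t = [32.54 + √(32.54² + 2·9.81·52.5)] / 9.81 = (32.54 + 45.71) / 9.81 = 7.976 s.
Horizontal distance: R = vₓ t = 59.94 × 7.976 = 478.1 m.

478 m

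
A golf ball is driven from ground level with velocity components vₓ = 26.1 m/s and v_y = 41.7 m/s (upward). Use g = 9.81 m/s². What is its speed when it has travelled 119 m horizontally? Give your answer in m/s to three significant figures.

26.3 m/s

At x = 119 m, t = x/vₓ = 119/26.10 = 4.559 s.
Vertical velocity there: v_y = v_y0 − g t = 41.70 − 9.81 × 4.559 = −3.028 m/s.
Speed: √(vₓ² + v_y²) = √(26.10² + 3.028²) = 26.28 m/s.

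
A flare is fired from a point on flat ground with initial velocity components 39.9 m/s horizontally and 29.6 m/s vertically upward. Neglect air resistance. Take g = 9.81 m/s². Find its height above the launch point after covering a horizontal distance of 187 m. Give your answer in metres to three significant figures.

At x = 187 m, t = x/vₓ = 187/39.90 = 4.687 s.
Height: y = v_y0 t − ½ g t² = 29.60 × 4.687 − 4.905 × 4.687² = 138.7 − 107.7 = 30.99 m.

31.0 m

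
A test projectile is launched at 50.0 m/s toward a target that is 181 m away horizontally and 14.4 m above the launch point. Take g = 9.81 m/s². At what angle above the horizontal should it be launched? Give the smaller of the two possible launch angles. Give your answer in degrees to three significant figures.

28.2°

Trajectory: y = x tanθ − g x² (1 + tan²θ)/(2v₀²). With x = 181, y = 14.4, v₀ = 50.0, g = 9.81:
64.28 tan²θ − 181 tanθ + (78.68) = 0.
tanθ = [181 ± √(181² − 4 × 64.28 × (78.68))] / (2 × 64.28) = (181 ± 111.9) / 128.6, giving tanθ = 0.5371 or 2.279.
θ = 28.24° or 66.31°; the smaller is 28.24°.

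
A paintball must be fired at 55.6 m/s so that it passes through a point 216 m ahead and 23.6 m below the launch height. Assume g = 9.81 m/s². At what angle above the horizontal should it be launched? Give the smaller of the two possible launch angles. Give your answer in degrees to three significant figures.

Trajectory: y = x tanθ − g x² (1 + tan²θ)/(2v₀²). With x = 216, y = −23.6, v₀ = 55.6, g = 9.81:
74.03 tan²θ − 216 tanθ + (50.43) = 0.
tanθ = [216 ± √(216² − 4 × 74.03 × (50.43))] / (2 × 74.03) = (216 ± 178.1) / 148.1, giving tanθ = 0.2559 or 2.662.
θ = 14.35° or 69.41°; the smaller is 14.35°.

14.4°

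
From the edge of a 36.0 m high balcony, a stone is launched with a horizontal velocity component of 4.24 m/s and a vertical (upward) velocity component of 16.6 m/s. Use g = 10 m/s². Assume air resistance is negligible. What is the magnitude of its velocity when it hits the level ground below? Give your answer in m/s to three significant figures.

31.8 m/s

With up positive and y = 0 at the ground: y(t) = 36.0 + (16.60) t − 5.000 t². Setting y = 0 and taking the positive root: t = [16.60 + √(16.60² + 2·10.0·36.0)] / 10.0 = (16.60 + 31.55) / 10.0 = 4.815 s.
Vertical velocity at impact: v_y = v_y0 − g t = 16.60 − 10.0 × 4.815 = −31.55 m/s.
Speed: |v| = √(vₓ² + v_y²) = √(4.240² + 31.55²) = 31.84 m/s.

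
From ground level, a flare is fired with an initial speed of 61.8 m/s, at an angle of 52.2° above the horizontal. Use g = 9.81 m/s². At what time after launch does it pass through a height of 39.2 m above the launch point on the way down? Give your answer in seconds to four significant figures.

9.075 s

Resolve: vₓ = 61.80 cos 52.2° = 37.88 m/s and v_y0 = 61.80 sin 52.2° = 48.83 m/s.
Set y = v_y0 t − ½ g t² = 39.2: 4.905 t² − 48.83 t + 39.2 = 0.
t = [48.83 ± √(48.83² − 2·9.81·39.2)] / 9.81 = (48.83 ± 40.19) / 9.81, so t = 0.8807 s or t = 9.075 s.
The descending-branch root is 9.075 s.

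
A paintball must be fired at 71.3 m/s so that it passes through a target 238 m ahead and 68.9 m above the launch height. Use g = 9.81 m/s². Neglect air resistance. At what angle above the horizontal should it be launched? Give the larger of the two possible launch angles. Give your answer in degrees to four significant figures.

75.08°

Trajectory: y = x tanθ − g x² (1 + tan²θ)/(2v₀²). With x = 238, y = 68.9, v₀ = 71.3, g = 9.81:
54.65 tan²θ − 238 tanθ + (123.6) = 0.
tanθ = [238 ± √(238² − 4 × 54.65 × (123.6))] / (2 × 54.65) = (238 ± 172.1) / 109.3, giving tanθ = 0.6025 or 3.752.
θ = 31.07° or 75.08°; the larger is 75.08°.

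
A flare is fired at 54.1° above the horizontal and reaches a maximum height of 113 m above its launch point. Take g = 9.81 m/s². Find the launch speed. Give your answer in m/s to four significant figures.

58.13 m/s

At the peak v_y = 0, so v_y0 = √(2gH) = √(2 × 9.81 × 113) = 47.09 m/s.
v_y0 = v₀ sin θ ⇒ v₀ = 47.09 / sin 54.1° = 58.13 m/s.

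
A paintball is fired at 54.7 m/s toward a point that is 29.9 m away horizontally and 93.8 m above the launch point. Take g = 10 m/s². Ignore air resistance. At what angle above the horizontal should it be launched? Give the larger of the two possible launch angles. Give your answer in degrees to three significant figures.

86.4°

Trajectory: y = x tanθ − g x² (1 + tan²θ)/(2v₀²). With x = 29.9, y = 93.8, v₀ = 54.7, g = 10.0:
1.494 tan²θ − 29.9 tanθ + (95.29) = 0.
tanθ = [29.9 ± √(29.9² − 4 × 1.494 × (95.29))] / (2 × 1.494) = (29.9 ± 18.02) / 2.988, giving tanθ = 3.978 or 16.04.
θ = 75.89° or 86.43°; the larger is 86.43°.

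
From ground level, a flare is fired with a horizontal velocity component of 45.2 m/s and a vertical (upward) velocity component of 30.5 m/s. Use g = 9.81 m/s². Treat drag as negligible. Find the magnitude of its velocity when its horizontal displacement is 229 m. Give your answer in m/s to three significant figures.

x = vₓ t ⇒ t = 229/45.20 = 5.066 s.
Vertical velocity there: v_y = v_y0 − g t = 30.50 − 9.81 × 5.066 = −19.20 m/s.
Speed: √(vₓ² + v_y²) = √(45.20² + 19.20²) = 49.11 m/s.

49.1 m/s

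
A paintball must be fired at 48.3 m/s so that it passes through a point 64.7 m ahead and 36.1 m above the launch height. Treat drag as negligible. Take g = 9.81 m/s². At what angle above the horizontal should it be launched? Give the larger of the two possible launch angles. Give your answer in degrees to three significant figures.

81.4°

Trajectory: y = x tanθ − g x² (1 + tan²θ)/(2v₀²). With x = 64.7, y = 36.1, v₀ = 48.3, g = 9.81:
8.801 tan²θ − 64.7 tanθ + (44.90) = 0.
tanθ = [64.7 ± √(64.7² − 4 × 8.801 × (44.90))] / (2 × 8.801) = (64.7 ± 51.04) / 17.60, giving tanθ = 0.7759 or 6.575.
θ = 37.81° or 81.35°; the larger is 81.35°.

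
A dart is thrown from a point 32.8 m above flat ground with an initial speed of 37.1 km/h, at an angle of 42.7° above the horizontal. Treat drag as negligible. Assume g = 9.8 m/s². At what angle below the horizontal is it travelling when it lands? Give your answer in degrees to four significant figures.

Convert: 37.1 km/h = 37.1/3.6 = 10.31 m/s.
Horizontal component vₓ = 10.31 cos 42.7° = 7.574 m/s; vertical v_y0 = 10.31 sin 42.7° = 6.989 m/s.
Vertical motion (up positive, ground at y = 0): 4.900 t² − (6.989) t − 32.8 = 0, so t = (6.989 + √(6.989² + 2·9.80·32.8)) / 9.80 = (6.989 + 26.30) / 9.80 = 3.397 s.
At impact: v_y = v_y0 − g t = −26.30 m/s; vₓ = 7.574 m/s.
Angle below horizontal: arctan(|v_y|/vₓ) = arctan(26.30/7.574) = 73.94°.

73.94°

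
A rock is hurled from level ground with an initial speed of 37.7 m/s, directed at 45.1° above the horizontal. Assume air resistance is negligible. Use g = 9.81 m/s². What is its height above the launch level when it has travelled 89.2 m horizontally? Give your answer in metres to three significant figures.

34.4 m

vₓ = 37.70 cos 45.1° = 26.61 m/s; v_y0 = 37.70 sin 45.1° = 26.70 m/s.
x = vₓ t ⇒ t = 89.2/26.61 = 3.352 s.
Height: y = v_y0 t − ½ g t² = 26.70 × 3.352 − 4.905 × 3.352² = 89.51 − 55.11 = 34.40 m.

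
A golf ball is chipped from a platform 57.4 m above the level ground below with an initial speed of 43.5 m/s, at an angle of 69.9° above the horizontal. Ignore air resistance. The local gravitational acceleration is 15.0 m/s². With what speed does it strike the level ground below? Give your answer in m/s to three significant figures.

60.1 m/s

Horizontal component vₓ = 43.50 cos 69.9° = 14.95 m/s; vertical v_y0 = 43.50 sin 69.9° = 40.85 m/s.
Vertical motion (up positive, ground at y = 0): 7.500 t² − (40.85) t − 57.4 = 0, so t = (40.85 + √(40.85² + 2·15.0·57.4)) / 15.0 = (40.85 + 58.23) / 15.0 = 6.605 s.
Vertical velocity at impact: v_y = v_y0 − g t = 40.85 − 15.0 × 6.605 = −58.23 m/s.
Speed: |v| = √(vₓ² + v_y²) = √(14.95² + 58.23²) = 60.12 m/s.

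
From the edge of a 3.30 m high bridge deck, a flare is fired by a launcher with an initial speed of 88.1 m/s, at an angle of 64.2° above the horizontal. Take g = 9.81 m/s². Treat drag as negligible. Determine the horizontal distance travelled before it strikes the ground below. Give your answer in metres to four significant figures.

621.6 m

Resolve: vₓ = 88.10 cos 64.2° = 38.34 m/s and v_y0 = 88.10 sin 64.2° = 79.32 m/s.
The projectile lands when y = 3.30 + (79.32) t − ½·9.81·t² = 0. Positive root: t = (79.32 + √(79.32² + 2·9.81·3.30)) / 9.81 = (79.32 + 79.73) / 9.81 = 16.21 s.
Horizontal distance: R = vₓ t = 38.34 × 16.21 = 621.6 m.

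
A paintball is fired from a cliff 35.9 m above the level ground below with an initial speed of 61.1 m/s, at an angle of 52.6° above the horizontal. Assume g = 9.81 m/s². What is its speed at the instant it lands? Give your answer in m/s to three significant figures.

66.6 m/s

Horizontal component vₓ = 61.10 cos 52.6° = 37.11 m/s; vertical v_y0 = 61.10 sin 52.6° = 48.54 m/s.
Vertical motion (up positive, ground at y = 0): 4.905 t² − (48.54) t − 35.9 = 0, so t = (48.54 + √(48.54² + 2·9.81·35.9)) / 9.81 = (48.54 + 55.32) / 9.81 = 10.59 s.
Vertical velocity at impact: v_y = v_y0 − g t = 48.54 − 9.81 × 10.59 = −55.32 m/s.
Speed: |v| = √(vₓ² + v_y²) = √(37.11² + 55.32²) = 66.62 m/s.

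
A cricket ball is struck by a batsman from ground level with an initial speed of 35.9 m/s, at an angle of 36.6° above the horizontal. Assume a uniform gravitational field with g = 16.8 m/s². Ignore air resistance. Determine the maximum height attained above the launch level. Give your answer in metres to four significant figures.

13.64 m

vₓ = 35.90 cos 36.6° = 28.82 m/s; v_y0 = 35.90 sin 36.6° = 21.40 m/s.
At the apex v_y = 0, so H = v_y0²/(2g) = 21.40²/33.60 = 13.64 m.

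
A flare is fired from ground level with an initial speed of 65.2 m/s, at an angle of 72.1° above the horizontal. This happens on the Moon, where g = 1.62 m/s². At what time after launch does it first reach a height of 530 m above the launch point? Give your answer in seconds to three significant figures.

9.79 s

vₓ = 65.20 cos 72.1° = 20.04 m/s; v_y0 = 65.20 sin 72.1° = 62.04 m/s.
Set y = v_y0 t − ½ g t² = 530: 0.8100 t² − 62.04 t + 530 = 0.
Quadratic formula: t = (62.04 ± √2132.3) / 1.62 = (62.04 ± 46.18) / 1.62 → t = 9.795 s or 66.80 s.
The first (ascending) time is 9.795 s.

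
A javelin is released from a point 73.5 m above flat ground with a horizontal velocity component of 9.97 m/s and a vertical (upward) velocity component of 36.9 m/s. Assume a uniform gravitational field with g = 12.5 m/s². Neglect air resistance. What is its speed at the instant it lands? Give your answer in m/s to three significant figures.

57.4 m/s

Vertical motion (up positive, ground at y = 0): 6.250 t² − (36.90) t − 73.5 = 0, so t = (36.90 + √(36.90² + 2·12.5·73.5)) / 12.5 = (36.90 + 56.56) / 12.5 = 7.477 s.
Vertical velocity at impact: v_y = v_y0 − g t = 36.90 − 12.5 × 7.477 = −56.56 m/s.
Speed: |v| = √(vₓ² + v_y²) = √(9.970² + 56.56²) = 57.43 m/s.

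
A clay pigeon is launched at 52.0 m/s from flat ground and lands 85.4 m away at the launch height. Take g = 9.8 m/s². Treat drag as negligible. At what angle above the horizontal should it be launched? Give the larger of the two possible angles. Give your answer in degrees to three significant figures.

From R = (v₀²/g) sin 2θ: sin 2θ = 9.80 × 85.4 / 2704.0 = 0.3095.
2θ = 18.03° or 180° − 18.03° = 162.0°, so θ = 9.015° or 80.99°.
The larger angle is 80.99°.

81.0°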